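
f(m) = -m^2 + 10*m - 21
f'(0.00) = 10.00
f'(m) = 10 - 2*m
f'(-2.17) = 14.34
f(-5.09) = -97.81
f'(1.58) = 6.84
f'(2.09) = 5.82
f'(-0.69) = 11.38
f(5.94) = 3.12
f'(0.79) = 8.42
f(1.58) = -7.70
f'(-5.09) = 20.18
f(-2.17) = -47.41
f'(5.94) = -1.88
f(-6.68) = -132.42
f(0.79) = -13.72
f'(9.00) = -8.00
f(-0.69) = -28.38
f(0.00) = -21.00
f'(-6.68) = 23.36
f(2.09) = -4.47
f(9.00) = -12.00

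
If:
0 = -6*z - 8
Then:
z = -4/3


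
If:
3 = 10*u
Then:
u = 3/10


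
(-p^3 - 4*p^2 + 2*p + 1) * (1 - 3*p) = 3*p^4 + 11*p^3 - 10*p^2 - p + 1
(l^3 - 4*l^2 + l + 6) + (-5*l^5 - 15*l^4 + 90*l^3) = -5*l^5 - 15*l^4 + 91*l^3 - 4*l^2 + l + 6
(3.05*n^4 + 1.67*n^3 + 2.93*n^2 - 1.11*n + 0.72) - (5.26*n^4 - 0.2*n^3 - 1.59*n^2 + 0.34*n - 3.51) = -2.21*n^4 + 1.87*n^3 + 4.52*n^2 - 1.45*n + 4.23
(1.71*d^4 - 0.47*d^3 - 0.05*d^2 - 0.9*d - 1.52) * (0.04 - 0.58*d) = -0.9918*d^5 + 0.341*d^4 + 0.0102*d^3 + 0.52*d^2 + 0.8456*d - 0.0608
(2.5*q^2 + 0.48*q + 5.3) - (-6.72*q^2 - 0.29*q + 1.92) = 9.22*q^2 + 0.77*q + 3.38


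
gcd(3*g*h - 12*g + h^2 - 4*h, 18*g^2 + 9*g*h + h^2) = 3*g + h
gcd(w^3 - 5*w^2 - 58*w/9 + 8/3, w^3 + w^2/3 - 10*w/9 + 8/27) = w^2 + w - 4/9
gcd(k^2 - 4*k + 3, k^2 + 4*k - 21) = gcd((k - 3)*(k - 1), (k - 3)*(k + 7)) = k - 3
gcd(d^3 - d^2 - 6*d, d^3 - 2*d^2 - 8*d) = d^2 + 2*d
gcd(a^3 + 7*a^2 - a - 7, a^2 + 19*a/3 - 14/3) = a + 7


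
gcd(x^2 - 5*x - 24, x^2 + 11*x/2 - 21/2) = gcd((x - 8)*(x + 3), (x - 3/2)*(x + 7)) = 1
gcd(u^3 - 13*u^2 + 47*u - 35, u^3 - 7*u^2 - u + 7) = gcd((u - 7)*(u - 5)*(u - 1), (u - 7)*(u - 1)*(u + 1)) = u^2 - 8*u + 7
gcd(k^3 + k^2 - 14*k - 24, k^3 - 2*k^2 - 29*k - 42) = k^2 + 5*k + 6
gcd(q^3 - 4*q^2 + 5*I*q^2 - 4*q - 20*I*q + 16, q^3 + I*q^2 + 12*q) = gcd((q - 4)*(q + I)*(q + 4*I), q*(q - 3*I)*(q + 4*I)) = q + 4*I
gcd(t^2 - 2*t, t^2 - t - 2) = t - 2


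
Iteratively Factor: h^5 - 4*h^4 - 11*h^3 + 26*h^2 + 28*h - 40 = (h - 1)*(h^4 - 3*h^3 - 14*h^2 + 12*h + 40) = (h - 1)*(h + 2)*(h^3 - 5*h^2 - 4*h + 20) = (h - 1)*(h + 2)^2*(h^2 - 7*h + 10) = (h - 2)*(h - 1)*(h + 2)^2*(h - 5)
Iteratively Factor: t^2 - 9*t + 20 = (t - 5)*(t - 4)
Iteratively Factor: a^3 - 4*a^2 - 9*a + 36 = (a + 3)*(a^2 - 7*a + 12) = (a - 4)*(a + 3)*(a - 3)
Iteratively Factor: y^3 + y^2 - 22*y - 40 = (y + 4)*(y^2 - 3*y - 10) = (y + 2)*(y + 4)*(y - 5)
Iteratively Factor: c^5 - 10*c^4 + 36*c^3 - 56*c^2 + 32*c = (c - 4)*(c^4 - 6*c^3 + 12*c^2 - 8*c) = (c - 4)*(c - 2)*(c^3 - 4*c^2 + 4*c) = (c - 4)*(c - 2)^2*(c^2 - 2*c) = (c - 4)*(c - 2)^3*(c)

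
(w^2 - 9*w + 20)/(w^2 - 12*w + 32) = (w - 5)/(w - 8)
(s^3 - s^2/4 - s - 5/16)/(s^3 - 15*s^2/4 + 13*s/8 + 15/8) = (s + 1/2)/(s - 3)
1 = 1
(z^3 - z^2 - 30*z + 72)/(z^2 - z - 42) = (z^2 - 7*z + 12)/(z - 7)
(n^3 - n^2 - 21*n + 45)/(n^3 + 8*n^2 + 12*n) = (n^3 - n^2 - 21*n + 45)/(n*(n^2 + 8*n + 12))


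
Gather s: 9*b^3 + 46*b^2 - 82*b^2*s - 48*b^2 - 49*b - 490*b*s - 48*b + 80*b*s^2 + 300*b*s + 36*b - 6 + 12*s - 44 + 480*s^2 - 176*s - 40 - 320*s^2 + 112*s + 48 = 9*b^3 - 2*b^2 - 61*b + s^2*(80*b + 160) + s*(-82*b^2 - 190*b - 52) - 42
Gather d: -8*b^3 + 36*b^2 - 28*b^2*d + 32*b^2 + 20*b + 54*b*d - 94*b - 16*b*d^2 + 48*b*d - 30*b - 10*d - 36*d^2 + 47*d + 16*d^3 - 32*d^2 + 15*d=-8*b^3 + 68*b^2 - 104*b + 16*d^3 + d^2*(-16*b - 68) + d*(-28*b^2 + 102*b + 52)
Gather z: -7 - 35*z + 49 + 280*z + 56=245*z + 98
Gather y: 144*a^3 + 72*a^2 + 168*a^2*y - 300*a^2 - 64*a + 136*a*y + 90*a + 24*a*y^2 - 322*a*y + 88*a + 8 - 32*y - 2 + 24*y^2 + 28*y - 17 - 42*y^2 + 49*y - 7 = 144*a^3 - 228*a^2 + 114*a + y^2*(24*a - 18) + y*(168*a^2 - 186*a + 45) - 18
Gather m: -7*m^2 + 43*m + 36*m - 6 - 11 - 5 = -7*m^2 + 79*m - 22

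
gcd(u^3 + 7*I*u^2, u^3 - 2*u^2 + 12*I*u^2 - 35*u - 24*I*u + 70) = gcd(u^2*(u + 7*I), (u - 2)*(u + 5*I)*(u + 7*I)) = u + 7*I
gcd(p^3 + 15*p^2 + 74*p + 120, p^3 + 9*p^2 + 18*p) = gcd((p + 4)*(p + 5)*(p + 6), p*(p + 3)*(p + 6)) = p + 6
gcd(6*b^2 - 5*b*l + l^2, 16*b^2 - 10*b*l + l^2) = 2*b - l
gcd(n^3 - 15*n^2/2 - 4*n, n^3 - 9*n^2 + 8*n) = n^2 - 8*n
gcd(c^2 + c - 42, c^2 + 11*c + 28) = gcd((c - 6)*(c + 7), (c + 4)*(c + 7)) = c + 7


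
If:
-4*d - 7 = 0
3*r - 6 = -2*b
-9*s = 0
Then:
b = 3 - 3*r/2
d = -7/4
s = 0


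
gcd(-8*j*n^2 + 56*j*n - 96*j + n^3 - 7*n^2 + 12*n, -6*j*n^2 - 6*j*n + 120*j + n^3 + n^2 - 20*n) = n - 4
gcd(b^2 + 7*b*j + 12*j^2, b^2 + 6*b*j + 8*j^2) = b + 4*j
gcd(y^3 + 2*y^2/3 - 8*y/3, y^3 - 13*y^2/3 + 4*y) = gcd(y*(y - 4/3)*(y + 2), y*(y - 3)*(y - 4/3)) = y^2 - 4*y/3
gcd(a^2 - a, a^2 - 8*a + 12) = 1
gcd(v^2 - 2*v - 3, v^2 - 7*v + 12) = v - 3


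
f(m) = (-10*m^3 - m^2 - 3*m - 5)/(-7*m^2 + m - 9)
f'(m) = (14*m - 1)*(-10*m^3 - m^2 - 3*m - 5)/(-7*m^2 + m - 9)^2 + (-30*m^2 - 2*m - 3)/(-7*m^2 + m - 9) = 2*(35*m^4 - 10*m^3 + 124*m^2 - 26*m + 16)/(49*m^4 - 14*m^3 + 127*m^2 - 18*m + 81)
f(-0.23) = 0.44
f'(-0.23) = 0.62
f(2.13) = 2.91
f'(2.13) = 1.54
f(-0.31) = 0.39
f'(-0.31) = 0.73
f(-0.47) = 0.25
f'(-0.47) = 0.96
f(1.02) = 1.29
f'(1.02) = 1.25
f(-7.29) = -9.88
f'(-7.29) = 1.45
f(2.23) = 3.07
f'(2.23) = 1.54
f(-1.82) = -1.69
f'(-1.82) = 1.59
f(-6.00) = -8.00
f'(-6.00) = 1.46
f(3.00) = 4.25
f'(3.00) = 1.52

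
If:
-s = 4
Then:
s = -4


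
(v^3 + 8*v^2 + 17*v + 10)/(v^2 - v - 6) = (v^2 + 6*v + 5)/(v - 3)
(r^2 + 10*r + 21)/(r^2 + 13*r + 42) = (r + 3)/(r + 6)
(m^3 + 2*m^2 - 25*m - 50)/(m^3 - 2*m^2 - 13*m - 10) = (m + 5)/(m + 1)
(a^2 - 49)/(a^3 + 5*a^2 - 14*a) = (a - 7)/(a*(a - 2))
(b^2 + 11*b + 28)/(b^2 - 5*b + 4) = (b^2 + 11*b + 28)/(b^2 - 5*b + 4)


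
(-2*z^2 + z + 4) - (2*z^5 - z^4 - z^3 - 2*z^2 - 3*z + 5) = -2*z^5 + z^4 + z^3 + 4*z - 1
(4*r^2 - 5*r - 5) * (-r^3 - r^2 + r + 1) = -4*r^5 + r^4 + 14*r^3 + 4*r^2 - 10*r - 5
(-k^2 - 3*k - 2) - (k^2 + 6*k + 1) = -2*k^2 - 9*k - 3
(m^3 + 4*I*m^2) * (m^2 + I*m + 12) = m^5 + 5*I*m^4 + 8*m^3 + 48*I*m^2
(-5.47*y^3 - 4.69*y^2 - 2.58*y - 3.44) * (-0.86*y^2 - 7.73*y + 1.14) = 4.7042*y^5 + 46.3165*y^4 + 32.2367*y^3 + 17.5552*y^2 + 23.65*y - 3.9216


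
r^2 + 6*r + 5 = (r + 1)*(r + 5)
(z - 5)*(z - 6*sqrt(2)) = z^2 - 6*sqrt(2)*z - 5*z + 30*sqrt(2)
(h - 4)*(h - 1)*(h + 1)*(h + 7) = h^4 + 3*h^3 - 29*h^2 - 3*h + 28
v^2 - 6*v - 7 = (v - 7)*(v + 1)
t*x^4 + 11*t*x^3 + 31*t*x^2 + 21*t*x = x*(x + 3)*(x + 7)*(t*x + t)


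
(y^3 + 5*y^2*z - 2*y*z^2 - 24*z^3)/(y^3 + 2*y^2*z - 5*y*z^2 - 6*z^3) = (y + 4*z)/(y + z)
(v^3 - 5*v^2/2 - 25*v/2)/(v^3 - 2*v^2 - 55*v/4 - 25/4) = 2*v/(2*v + 1)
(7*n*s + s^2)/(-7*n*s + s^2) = (7*n + s)/(-7*n + s)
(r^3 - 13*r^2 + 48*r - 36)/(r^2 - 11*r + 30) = (r^2 - 7*r + 6)/(r - 5)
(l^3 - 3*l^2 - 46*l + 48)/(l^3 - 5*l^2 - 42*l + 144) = (l - 1)/(l - 3)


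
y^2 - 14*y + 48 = (y - 8)*(y - 6)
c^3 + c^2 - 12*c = c*(c - 3)*(c + 4)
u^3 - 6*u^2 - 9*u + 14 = (u - 7)*(u - 1)*(u + 2)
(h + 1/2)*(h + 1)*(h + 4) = h^3 + 11*h^2/2 + 13*h/2 + 2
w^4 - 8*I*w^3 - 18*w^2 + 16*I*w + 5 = (w - 5*I)*(w - I)^3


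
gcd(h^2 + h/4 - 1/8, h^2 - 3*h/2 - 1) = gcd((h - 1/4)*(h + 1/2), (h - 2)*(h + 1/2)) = h + 1/2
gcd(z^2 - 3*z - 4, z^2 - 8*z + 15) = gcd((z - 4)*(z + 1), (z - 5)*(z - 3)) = 1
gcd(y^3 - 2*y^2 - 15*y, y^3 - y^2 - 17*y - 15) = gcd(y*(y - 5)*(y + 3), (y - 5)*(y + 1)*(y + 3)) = y^2 - 2*y - 15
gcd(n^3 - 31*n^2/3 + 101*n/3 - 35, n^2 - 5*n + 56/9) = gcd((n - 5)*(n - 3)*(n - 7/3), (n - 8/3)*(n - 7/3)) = n - 7/3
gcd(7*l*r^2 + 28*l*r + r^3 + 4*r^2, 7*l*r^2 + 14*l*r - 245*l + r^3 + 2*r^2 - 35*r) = 7*l + r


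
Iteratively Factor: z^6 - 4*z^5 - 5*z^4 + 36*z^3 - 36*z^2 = (z + 3)*(z^5 - 7*z^4 + 16*z^3 - 12*z^2) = (z - 3)*(z + 3)*(z^4 - 4*z^3 + 4*z^2) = z*(z - 3)*(z + 3)*(z^3 - 4*z^2 + 4*z) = z*(z - 3)*(z - 2)*(z + 3)*(z^2 - 2*z) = z^2*(z - 3)*(z - 2)*(z + 3)*(z - 2)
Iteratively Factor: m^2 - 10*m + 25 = (m - 5)*(m - 5)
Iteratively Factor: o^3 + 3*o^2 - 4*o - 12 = (o - 2)*(o^2 + 5*o + 6) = (o - 2)*(o + 3)*(o + 2)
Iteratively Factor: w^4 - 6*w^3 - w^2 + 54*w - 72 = (w - 4)*(w^3 - 2*w^2 - 9*w + 18) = (w - 4)*(w - 2)*(w^2 - 9) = (w - 4)*(w - 3)*(w - 2)*(w + 3)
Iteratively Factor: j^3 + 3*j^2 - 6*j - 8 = (j + 4)*(j^2 - j - 2) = (j - 2)*(j + 4)*(j + 1)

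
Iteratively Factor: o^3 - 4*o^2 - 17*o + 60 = (o - 3)*(o^2 - o - 20) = (o - 3)*(o + 4)*(o - 5)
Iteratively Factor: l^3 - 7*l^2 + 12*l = (l - 4)*(l^2 - 3*l) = l*(l - 4)*(l - 3)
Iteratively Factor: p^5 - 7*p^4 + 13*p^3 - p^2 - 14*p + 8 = (p + 1)*(p^4 - 8*p^3 + 21*p^2 - 22*p + 8) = (p - 2)*(p + 1)*(p^3 - 6*p^2 + 9*p - 4) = (p - 2)*(p - 1)*(p + 1)*(p^2 - 5*p + 4) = (p - 4)*(p - 2)*(p - 1)*(p + 1)*(p - 1)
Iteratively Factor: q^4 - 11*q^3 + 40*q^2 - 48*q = (q)*(q^3 - 11*q^2 + 40*q - 48) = q*(q - 3)*(q^2 - 8*q + 16) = q*(q - 4)*(q - 3)*(q - 4)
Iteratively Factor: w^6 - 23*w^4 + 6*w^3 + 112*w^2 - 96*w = (w)*(w^5 - 23*w^3 + 6*w^2 + 112*w - 96) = w*(w - 4)*(w^4 + 4*w^3 - 7*w^2 - 22*w + 24) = w*(w - 4)*(w + 4)*(w^3 - 7*w + 6) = w*(w - 4)*(w + 3)*(w + 4)*(w^2 - 3*w + 2) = w*(w - 4)*(w - 1)*(w + 3)*(w + 4)*(w - 2)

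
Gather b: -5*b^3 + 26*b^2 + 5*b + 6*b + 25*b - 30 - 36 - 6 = -5*b^3 + 26*b^2 + 36*b - 72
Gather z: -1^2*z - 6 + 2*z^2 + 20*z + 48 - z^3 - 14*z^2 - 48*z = -z^3 - 12*z^2 - 29*z + 42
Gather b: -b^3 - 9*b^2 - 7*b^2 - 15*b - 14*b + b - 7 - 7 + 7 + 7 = -b^3 - 16*b^2 - 28*b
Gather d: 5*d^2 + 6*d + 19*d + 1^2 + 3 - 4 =5*d^2 + 25*d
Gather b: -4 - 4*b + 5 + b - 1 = -3*b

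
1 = 1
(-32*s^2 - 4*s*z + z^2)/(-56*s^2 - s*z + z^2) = (4*s + z)/(7*s + z)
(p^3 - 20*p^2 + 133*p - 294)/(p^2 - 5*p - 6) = (p^2 - 14*p + 49)/(p + 1)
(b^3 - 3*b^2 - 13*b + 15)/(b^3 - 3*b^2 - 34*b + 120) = (b^2 + 2*b - 3)/(b^2 + 2*b - 24)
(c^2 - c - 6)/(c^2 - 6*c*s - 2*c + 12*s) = (c^2 - c - 6)/(c^2 - 6*c*s - 2*c + 12*s)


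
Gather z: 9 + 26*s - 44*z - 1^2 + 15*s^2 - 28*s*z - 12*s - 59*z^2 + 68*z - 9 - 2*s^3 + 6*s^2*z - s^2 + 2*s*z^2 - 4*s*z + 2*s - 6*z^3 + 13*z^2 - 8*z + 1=-2*s^3 + 14*s^2 + 16*s - 6*z^3 + z^2*(2*s - 46) + z*(6*s^2 - 32*s + 16)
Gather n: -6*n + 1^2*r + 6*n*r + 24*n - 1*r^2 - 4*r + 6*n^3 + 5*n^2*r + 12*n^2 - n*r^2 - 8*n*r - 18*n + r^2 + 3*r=6*n^3 + n^2*(5*r + 12) + n*(-r^2 - 2*r)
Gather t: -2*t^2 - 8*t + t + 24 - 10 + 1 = -2*t^2 - 7*t + 15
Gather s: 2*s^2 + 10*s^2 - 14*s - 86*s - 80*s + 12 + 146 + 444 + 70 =12*s^2 - 180*s + 672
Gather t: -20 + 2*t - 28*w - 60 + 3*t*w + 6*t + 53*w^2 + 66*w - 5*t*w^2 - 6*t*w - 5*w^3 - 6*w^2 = t*(-5*w^2 - 3*w + 8) - 5*w^3 + 47*w^2 + 38*w - 80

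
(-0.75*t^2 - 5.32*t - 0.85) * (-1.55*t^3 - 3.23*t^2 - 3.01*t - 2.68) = 1.1625*t^5 + 10.6685*t^4 + 20.7586*t^3 + 20.7687*t^2 + 16.8161*t + 2.278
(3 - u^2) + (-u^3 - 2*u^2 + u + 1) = -u^3 - 3*u^2 + u + 4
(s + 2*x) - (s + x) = x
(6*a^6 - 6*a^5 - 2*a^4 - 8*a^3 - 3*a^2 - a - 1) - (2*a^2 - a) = 6*a^6 - 6*a^5 - 2*a^4 - 8*a^3 - 5*a^2 - 1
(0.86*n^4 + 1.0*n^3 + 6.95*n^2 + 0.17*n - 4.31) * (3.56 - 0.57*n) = -0.4902*n^5 + 2.4916*n^4 - 0.4015*n^3 + 24.6451*n^2 + 3.0619*n - 15.3436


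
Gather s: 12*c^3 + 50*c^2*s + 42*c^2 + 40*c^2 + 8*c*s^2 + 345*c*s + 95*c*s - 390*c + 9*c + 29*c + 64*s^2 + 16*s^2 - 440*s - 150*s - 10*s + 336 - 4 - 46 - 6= 12*c^3 + 82*c^2 - 352*c + s^2*(8*c + 80) + s*(50*c^2 + 440*c - 600) + 280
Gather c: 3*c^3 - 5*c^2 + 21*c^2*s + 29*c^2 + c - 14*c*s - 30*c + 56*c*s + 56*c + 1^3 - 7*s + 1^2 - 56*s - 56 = 3*c^3 + c^2*(21*s + 24) + c*(42*s + 27) - 63*s - 54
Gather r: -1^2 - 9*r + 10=9 - 9*r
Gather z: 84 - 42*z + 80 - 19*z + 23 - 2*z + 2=189 - 63*z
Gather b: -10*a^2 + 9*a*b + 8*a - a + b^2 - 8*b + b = -10*a^2 + 7*a + b^2 + b*(9*a - 7)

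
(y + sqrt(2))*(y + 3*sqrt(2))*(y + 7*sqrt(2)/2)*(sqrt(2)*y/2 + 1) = sqrt(2)*y^4/2 + 17*y^3/2 + 49*sqrt(2)*y^2/2 + 55*y + 21*sqrt(2)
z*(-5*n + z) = -5*n*z + z^2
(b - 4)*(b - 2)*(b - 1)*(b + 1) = b^4 - 6*b^3 + 7*b^2 + 6*b - 8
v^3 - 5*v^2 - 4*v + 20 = (v - 5)*(v - 2)*(v + 2)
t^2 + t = t*(t + 1)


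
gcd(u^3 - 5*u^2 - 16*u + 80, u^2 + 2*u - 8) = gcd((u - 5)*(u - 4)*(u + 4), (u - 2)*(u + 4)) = u + 4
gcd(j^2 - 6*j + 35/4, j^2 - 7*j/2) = j - 7/2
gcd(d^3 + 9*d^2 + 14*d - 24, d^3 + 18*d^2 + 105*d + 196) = d + 4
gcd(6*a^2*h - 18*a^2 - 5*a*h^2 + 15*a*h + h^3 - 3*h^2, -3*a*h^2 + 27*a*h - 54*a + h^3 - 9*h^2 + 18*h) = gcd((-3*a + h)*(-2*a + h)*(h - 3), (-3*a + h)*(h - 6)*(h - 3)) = 3*a*h - 9*a - h^2 + 3*h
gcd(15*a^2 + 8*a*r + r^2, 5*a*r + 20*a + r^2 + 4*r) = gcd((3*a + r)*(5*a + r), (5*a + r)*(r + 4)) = 5*a + r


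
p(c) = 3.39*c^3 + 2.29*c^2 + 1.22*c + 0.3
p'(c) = 10.17*c^2 + 4.58*c + 1.22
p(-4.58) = -282.94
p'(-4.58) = 193.57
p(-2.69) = -52.40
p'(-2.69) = 62.49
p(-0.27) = 0.07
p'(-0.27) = 0.72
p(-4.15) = -207.62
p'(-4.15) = 157.37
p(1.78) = 28.85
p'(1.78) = 41.60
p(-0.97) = -1.82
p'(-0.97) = 6.35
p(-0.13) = 0.17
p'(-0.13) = 0.80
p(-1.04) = -2.31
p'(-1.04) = 7.46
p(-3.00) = -74.28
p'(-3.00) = 79.01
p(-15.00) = -10944.00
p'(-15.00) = 2220.77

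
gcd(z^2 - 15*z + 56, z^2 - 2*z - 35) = z - 7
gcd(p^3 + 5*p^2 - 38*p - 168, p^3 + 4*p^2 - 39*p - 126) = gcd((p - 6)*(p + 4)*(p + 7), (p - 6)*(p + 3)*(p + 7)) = p^2 + p - 42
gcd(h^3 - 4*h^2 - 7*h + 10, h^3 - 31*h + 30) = h^2 - 6*h + 5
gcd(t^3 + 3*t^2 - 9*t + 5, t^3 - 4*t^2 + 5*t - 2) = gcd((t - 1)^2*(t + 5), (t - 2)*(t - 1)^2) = t^2 - 2*t + 1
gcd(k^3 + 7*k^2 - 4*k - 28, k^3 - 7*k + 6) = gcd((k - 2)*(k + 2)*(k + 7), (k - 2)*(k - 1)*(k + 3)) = k - 2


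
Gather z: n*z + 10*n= n*z + 10*n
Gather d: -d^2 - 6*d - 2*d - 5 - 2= -d^2 - 8*d - 7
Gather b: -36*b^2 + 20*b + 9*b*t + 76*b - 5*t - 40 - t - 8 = -36*b^2 + b*(9*t + 96) - 6*t - 48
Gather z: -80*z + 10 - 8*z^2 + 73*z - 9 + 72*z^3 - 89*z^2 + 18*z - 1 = 72*z^3 - 97*z^2 + 11*z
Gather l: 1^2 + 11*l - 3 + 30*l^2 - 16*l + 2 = 30*l^2 - 5*l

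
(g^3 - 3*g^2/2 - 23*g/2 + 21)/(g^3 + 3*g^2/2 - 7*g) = (g - 3)/g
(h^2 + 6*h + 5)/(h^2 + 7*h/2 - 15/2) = 2*(h + 1)/(2*h - 3)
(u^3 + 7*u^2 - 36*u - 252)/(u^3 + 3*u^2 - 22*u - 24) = (u^2 + u - 42)/(u^2 - 3*u - 4)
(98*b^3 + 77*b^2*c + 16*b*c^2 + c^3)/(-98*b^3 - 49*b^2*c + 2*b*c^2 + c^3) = (-7*b - c)/(7*b - c)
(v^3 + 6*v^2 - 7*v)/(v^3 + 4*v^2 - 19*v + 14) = v/(v - 2)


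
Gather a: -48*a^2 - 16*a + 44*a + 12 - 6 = -48*a^2 + 28*a + 6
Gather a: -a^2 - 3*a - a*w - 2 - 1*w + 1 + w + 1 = -a^2 + a*(-w - 3)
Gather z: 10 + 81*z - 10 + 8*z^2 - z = 8*z^2 + 80*z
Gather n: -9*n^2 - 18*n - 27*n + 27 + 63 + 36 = -9*n^2 - 45*n + 126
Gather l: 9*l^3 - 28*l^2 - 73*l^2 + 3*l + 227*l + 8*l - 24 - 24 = 9*l^3 - 101*l^2 + 238*l - 48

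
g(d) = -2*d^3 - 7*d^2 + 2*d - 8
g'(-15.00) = -1138.00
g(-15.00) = 5137.00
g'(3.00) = -94.00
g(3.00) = -119.00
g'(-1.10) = 10.14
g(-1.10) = -16.01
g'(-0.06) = 2.82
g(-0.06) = -8.14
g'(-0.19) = 4.44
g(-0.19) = -8.62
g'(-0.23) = 4.90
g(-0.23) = -8.81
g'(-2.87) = -7.24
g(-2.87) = -24.12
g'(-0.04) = 2.55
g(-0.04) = -8.09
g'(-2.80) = -5.84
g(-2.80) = -24.58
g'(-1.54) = 9.33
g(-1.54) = -20.38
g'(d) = -6*d^2 - 14*d + 2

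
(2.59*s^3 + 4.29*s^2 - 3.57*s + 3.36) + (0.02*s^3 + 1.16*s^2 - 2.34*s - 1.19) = 2.61*s^3 + 5.45*s^2 - 5.91*s + 2.17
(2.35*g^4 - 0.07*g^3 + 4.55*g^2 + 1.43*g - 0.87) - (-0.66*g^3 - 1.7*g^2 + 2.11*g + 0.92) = 2.35*g^4 + 0.59*g^3 + 6.25*g^2 - 0.68*g - 1.79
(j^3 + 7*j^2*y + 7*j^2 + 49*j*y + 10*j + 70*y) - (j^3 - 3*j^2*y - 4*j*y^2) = 10*j^2*y + 7*j^2 + 4*j*y^2 + 49*j*y + 10*j + 70*y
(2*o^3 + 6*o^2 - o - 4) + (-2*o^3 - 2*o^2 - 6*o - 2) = 4*o^2 - 7*o - 6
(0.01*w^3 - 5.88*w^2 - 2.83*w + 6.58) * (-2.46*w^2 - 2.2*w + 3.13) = -0.0246*w^5 + 14.4428*w^4 + 19.9291*w^3 - 28.3652*w^2 - 23.3339*w + 20.5954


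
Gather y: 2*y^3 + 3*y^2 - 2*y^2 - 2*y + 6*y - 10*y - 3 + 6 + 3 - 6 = 2*y^3 + y^2 - 6*y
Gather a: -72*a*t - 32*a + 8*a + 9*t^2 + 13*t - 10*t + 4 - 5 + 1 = a*(-72*t - 24) + 9*t^2 + 3*t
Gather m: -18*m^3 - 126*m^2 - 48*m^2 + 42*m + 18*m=-18*m^3 - 174*m^2 + 60*m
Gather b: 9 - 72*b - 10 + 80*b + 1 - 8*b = 0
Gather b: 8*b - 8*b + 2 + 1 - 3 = 0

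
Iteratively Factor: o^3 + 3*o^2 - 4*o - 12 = (o + 3)*(o^2 - 4) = (o + 2)*(o + 3)*(o - 2)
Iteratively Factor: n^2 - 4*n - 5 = (n + 1)*(n - 5)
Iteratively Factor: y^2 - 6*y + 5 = (y - 1)*(y - 5)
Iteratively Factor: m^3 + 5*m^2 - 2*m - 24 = (m - 2)*(m^2 + 7*m + 12) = (m - 2)*(m + 3)*(m + 4)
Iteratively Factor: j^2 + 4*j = (j)*(j + 4)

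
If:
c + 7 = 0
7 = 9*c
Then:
No Solution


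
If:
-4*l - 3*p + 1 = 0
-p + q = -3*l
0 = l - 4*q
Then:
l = 4/55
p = 13/55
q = 1/55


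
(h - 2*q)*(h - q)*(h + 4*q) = h^3 + h^2*q - 10*h*q^2 + 8*q^3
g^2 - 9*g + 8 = (g - 8)*(g - 1)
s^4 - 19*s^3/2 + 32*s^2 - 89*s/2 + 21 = (s - 7/2)*(s - 3)*(s - 2)*(s - 1)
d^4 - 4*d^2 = d^2*(d - 2)*(d + 2)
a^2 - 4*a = a*(a - 4)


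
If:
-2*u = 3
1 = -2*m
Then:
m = -1/2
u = -3/2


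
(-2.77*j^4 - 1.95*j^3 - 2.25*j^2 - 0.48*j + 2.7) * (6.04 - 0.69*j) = 1.9113*j^5 - 15.3853*j^4 - 10.2255*j^3 - 13.2588*j^2 - 4.7622*j + 16.308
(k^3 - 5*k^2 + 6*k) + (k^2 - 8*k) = k^3 - 4*k^2 - 2*k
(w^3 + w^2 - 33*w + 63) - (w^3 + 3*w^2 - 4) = -2*w^2 - 33*w + 67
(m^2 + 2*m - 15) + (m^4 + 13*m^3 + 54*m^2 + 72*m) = m^4 + 13*m^3 + 55*m^2 + 74*m - 15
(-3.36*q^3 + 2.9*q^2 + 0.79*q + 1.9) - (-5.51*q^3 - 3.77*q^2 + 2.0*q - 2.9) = 2.15*q^3 + 6.67*q^2 - 1.21*q + 4.8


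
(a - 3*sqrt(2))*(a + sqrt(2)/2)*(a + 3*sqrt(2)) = a^3 + sqrt(2)*a^2/2 - 18*a - 9*sqrt(2)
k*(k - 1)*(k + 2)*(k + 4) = k^4 + 5*k^3 + 2*k^2 - 8*k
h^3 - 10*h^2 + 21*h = h*(h - 7)*(h - 3)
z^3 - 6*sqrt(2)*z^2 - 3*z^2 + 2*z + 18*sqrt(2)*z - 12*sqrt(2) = (z - 2)*(z - 1)*(z - 6*sqrt(2))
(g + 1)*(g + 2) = g^2 + 3*g + 2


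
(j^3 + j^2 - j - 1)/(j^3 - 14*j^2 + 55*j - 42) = (j^2 + 2*j + 1)/(j^2 - 13*j + 42)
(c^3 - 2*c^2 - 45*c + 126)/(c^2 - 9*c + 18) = c + 7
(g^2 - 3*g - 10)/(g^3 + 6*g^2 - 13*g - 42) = (g - 5)/(g^2 + 4*g - 21)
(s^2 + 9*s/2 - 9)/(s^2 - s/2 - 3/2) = (s + 6)/(s + 1)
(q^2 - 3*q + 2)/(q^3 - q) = (q - 2)/(q*(q + 1))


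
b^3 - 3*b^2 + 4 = (b - 2)^2*(b + 1)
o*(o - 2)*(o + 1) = o^3 - o^2 - 2*o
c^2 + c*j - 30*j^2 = (c - 5*j)*(c + 6*j)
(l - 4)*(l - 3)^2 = l^3 - 10*l^2 + 33*l - 36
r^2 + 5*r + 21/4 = (r + 3/2)*(r + 7/2)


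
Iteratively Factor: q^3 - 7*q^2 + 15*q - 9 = (q - 3)*(q^2 - 4*q + 3) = (q - 3)*(q - 1)*(q - 3)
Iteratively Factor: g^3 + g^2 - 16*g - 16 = (g + 4)*(g^2 - 3*g - 4) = (g - 4)*(g + 4)*(g + 1)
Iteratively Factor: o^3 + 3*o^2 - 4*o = (o - 1)*(o^2 + 4*o) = o*(o - 1)*(o + 4)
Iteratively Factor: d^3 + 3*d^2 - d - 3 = (d - 1)*(d^2 + 4*d + 3) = (d - 1)*(d + 1)*(d + 3)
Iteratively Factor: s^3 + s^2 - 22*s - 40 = (s - 5)*(s^2 + 6*s + 8) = (s - 5)*(s + 4)*(s + 2)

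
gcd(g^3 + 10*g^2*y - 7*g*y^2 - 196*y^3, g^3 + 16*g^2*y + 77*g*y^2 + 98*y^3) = g^2 + 14*g*y + 49*y^2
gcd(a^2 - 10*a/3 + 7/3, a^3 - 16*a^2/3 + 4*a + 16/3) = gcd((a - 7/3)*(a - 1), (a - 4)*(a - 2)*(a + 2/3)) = 1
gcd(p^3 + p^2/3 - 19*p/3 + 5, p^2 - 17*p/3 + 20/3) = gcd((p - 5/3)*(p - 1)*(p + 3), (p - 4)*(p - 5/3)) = p - 5/3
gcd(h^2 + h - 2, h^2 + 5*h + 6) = h + 2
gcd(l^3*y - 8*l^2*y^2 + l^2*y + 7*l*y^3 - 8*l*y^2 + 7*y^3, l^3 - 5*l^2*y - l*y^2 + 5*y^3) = -l + y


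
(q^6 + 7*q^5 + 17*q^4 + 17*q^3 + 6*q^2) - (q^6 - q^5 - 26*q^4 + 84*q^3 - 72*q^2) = 8*q^5 + 43*q^4 - 67*q^3 + 78*q^2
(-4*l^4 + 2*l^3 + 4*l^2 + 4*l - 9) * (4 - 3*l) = 12*l^5 - 22*l^4 - 4*l^3 + 4*l^2 + 43*l - 36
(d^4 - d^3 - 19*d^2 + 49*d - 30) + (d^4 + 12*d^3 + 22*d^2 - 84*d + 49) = 2*d^4 + 11*d^3 + 3*d^2 - 35*d + 19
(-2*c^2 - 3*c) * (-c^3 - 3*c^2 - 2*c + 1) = 2*c^5 + 9*c^4 + 13*c^3 + 4*c^2 - 3*c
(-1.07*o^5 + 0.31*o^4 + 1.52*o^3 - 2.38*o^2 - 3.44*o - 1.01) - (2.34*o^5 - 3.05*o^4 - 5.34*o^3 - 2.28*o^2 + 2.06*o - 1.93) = -3.41*o^5 + 3.36*o^4 + 6.86*o^3 - 0.1*o^2 - 5.5*o + 0.92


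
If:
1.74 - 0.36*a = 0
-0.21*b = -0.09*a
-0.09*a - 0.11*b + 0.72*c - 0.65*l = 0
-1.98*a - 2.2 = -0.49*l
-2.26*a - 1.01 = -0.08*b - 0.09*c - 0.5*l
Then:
No Solution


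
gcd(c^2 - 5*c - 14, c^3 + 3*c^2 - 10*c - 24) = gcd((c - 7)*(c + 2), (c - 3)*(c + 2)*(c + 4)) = c + 2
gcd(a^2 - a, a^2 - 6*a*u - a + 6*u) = a - 1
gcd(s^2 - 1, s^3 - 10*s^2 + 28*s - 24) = 1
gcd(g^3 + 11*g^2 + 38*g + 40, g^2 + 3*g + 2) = g + 2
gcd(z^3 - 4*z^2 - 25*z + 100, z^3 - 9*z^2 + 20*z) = z^2 - 9*z + 20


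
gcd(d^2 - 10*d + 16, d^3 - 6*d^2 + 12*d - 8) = d - 2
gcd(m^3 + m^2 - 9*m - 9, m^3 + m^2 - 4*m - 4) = m + 1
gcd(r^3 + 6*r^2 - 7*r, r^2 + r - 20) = 1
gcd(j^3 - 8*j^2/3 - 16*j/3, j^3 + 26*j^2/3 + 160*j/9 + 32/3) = j + 4/3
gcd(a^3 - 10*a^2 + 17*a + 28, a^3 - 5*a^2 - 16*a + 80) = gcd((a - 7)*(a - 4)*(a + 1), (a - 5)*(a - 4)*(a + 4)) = a - 4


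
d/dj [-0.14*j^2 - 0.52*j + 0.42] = -0.28*j - 0.52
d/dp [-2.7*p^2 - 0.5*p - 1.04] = -5.4*p - 0.5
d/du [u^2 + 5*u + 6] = 2*u + 5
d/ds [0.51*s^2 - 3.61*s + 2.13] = 1.02*s - 3.61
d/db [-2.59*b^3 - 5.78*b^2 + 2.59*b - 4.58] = -7.77*b^2 - 11.56*b + 2.59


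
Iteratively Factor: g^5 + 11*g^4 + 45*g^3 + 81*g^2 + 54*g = (g + 3)*(g^4 + 8*g^3 + 21*g^2 + 18*g) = (g + 3)^2*(g^3 + 5*g^2 + 6*g) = (g + 2)*(g + 3)^2*(g^2 + 3*g) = g*(g + 2)*(g + 3)^2*(g + 3)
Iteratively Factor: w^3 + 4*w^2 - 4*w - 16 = (w - 2)*(w^2 + 6*w + 8) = (w - 2)*(w + 2)*(w + 4)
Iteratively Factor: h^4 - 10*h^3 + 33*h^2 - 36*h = (h - 3)*(h^3 - 7*h^2 + 12*h) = (h - 3)^2*(h^2 - 4*h) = h*(h - 3)^2*(h - 4)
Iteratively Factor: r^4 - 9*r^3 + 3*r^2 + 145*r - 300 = (r + 4)*(r^3 - 13*r^2 + 55*r - 75) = (r - 5)*(r + 4)*(r^2 - 8*r + 15) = (r - 5)^2*(r + 4)*(r - 3)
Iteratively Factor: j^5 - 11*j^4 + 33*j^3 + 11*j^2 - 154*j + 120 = (j - 1)*(j^4 - 10*j^3 + 23*j^2 + 34*j - 120) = (j - 1)*(j + 2)*(j^3 - 12*j^2 + 47*j - 60) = (j - 3)*(j - 1)*(j + 2)*(j^2 - 9*j + 20) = (j - 5)*(j - 3)*(j - 1)*(j + 2)*(j - 4)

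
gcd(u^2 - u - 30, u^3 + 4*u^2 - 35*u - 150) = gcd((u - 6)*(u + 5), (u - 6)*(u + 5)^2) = u^2 - u - 30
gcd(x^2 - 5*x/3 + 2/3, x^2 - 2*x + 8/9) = x - 2/3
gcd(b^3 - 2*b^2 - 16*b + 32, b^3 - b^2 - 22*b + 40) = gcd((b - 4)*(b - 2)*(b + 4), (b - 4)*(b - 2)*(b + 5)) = b^2 - 6*b + 8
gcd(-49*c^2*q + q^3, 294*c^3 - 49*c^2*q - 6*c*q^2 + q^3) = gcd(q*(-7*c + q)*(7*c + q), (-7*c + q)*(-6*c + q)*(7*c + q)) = -49*c^2 + q^2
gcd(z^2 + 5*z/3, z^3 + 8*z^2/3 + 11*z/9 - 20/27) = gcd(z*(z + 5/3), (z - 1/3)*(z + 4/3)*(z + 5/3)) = z + 5/3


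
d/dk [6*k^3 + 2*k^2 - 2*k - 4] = 18*k^2 + 4*k - 2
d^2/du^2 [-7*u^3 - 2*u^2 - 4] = -42*u - 4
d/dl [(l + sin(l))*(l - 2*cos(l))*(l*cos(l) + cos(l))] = (l + 1)*(l + sin(l))*(2*sin(l) + 1)*cos(l) + (l + 1)*(l - 2*cos(l))*(cos(l) + 1)*cos(l) - (l + sin(l))*(l - 2*cos(l))*(l*sin(l) - sqrt(2)*cos(l + pi/4))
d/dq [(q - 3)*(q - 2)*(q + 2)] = 3*q^2 - 6*q - 4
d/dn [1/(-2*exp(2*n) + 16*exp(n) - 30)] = (exp(n) - 4)*exp(n)/(exp(2*n) - 8*exp(n) + 15)^2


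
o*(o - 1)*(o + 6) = o^3 + 5*o^2 - 6*o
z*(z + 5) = z^2 + 5*z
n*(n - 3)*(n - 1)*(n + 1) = n^4 - 3*n^3 - n^2 + 3*n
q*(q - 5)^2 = q^3 - 10*q^2 + 25*q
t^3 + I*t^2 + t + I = (t - I)*(t + I)^2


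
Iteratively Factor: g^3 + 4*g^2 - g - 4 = (g + 1)*(g^2 + 3*g - 4) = (g + 1)*(g + 4)*(g - 1)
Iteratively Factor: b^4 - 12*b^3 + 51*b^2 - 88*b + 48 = (b - 4)*(b^3 - 8*b^2 + 19*b - 12) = (b - 4)*(b - 3)*(b^2 - 5*b + 4) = (b - 4)*(b - 3)*(b - 1)*(b - 4)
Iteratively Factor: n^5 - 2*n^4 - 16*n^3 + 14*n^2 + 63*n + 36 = (n + 1)*(n^4 - 3*n^3 - 13*n^2 + 27*n + 36) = (n - 4)*(n + 1)*(n^3 + n^2 - 9*n - 9) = (n - 4)*(n - 3)*(n + 1)*(n^2 + 4*n + 3) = (n - 4)*(n - 3)*(n + 1)*(n + 3)*(n + 1)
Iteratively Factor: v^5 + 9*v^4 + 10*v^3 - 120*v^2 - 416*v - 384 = (v + 2)*(v^4 + 7*v^3 - 4*v^2 - 112*v - 192) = (v + 2)*(v + 3)*(v^3 + 4*v^2 - 16*v - 64) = (v + 2)*(v + 3)*(v + 4)*(v^2 - 16) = (v - 4)*(v + 2)*(v + 3)*(v + 4)*(v + 4)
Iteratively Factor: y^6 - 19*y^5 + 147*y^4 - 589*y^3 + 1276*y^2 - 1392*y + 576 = (y - 3)*(y^5 - 16*y^4 + 99*y^3 - 292*y^2 + 400*y - 192) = (y - 3)^2*(y^4 - 13*y^3 + 60*y^2 - 112*y + 64) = (y - 4)*(y - 3)^2*(y^3 - 9*y^2 + 24*y - 16) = (y - 4)*(y - 3)^2*(y - 1)*(y^2 - 8*y + 16) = (y - 4)^2*(y - 3)^2*(y - 1)*(y - 4)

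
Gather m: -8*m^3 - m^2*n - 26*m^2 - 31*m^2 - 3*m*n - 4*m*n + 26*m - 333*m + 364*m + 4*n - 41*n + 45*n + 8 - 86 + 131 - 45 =-8*m^3 + m^2*(-n - 57) + m*(57 - 7*n) + 8*n + 8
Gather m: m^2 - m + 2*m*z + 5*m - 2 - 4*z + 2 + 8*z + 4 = m^2 + m*(2*z + 4) + 4*z + 4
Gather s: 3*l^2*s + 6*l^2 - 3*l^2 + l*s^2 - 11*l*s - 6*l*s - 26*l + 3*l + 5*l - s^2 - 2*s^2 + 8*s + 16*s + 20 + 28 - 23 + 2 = 3*l^2 - 18*l + s^2*(l - 3) + s*(3*l^2 - 17*l + 24) + 27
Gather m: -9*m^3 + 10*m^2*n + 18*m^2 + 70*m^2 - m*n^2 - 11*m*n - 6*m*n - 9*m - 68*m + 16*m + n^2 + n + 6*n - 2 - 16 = -9*m^3 + m^2*(10*n + 88) + m*(-n^2 - 17*n - 61) + n^2 + 7*n - 18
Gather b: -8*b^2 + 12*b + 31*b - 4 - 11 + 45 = -8*b^2 + 43*b + 30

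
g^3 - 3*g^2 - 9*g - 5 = (g - 5)*(g + 1)^2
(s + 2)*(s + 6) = s^2 + 8*s + 12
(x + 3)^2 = x^2 + 6*x + 9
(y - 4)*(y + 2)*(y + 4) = y^3 + 2*y^2 - 16*y - 32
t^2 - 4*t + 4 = (t - 2)^2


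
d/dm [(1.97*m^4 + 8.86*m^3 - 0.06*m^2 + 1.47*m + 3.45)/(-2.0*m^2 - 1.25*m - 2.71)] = (-7.88*m^5 - 25.1075*m^4 - 43.5048*m^3 - 69.0168*m^2 + 14.1252*m + 0.3288)/(4.0*m^4 + 5.0*m^3 + 12.4025*m^2 + 6.775*m + 7.3441)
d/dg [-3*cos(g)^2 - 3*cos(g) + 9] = 3*sin(g) + 3*sin(2*g)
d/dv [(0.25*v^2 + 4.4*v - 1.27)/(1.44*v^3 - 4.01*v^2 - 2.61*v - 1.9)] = (-0.36*v^4 - 12.672*v^3 + 22.4779*v^2 - 11.1354*v - 11.6747)/(2.0736*v^6 - 11.5488*v^5 + 8.5633*v^4 + 15.4602*v^3 + 22.0501*v^2 + 9.918*v + 3.61)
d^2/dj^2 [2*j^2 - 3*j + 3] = 4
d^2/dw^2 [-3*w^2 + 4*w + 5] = -6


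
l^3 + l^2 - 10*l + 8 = (l - 2)*(l - 1)*(l + 4)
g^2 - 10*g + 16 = (g - 8)*(g - 2)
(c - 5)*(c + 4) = c^2 - c - 20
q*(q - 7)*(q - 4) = q^3 - 11*q^2 + 28*q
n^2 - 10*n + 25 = (n - 5)^2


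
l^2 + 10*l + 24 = (l + 4)*(l + 6)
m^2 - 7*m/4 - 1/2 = (m - 2)*(m + 1/4)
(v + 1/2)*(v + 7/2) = v^2 + 4*v + 7/4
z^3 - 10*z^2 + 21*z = z*(z - 7)*(z - 3)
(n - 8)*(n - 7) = n^2 - 15*n + 56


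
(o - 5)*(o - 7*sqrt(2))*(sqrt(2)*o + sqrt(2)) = sqrt(2)*o^3 - 14*o^2 - 4*sqrt(2)*o^2 - 5*sqrt(2)*o + 56*o + 70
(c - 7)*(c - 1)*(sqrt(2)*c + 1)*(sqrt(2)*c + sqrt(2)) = 2*c^4 - 14*c^3 + sqrt(2)*c^3 - 7*sqrt(2)*c^2 - 2*c^2 - sqrt(2)*c + 14*c + 7*sqrt(2)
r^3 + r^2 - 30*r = r*(r - 5)*(r + 6)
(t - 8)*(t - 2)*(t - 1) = t^3 - 11*t^2 + 26*t - 16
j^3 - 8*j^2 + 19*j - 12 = (j - 4)*(j - 3)*(j - 1)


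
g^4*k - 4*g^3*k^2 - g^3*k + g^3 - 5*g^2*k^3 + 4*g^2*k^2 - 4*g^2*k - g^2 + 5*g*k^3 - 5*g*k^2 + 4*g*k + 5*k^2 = (g - 1)*(g - 5*k)*(g + k)*(g*k + 1)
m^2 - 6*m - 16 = (m - 8)*(m + 2)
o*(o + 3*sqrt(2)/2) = o^2 + 3*sqrt(2)*o/2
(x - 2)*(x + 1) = x^2 - x - 2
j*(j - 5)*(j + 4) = j^3 - j^2 - 20*j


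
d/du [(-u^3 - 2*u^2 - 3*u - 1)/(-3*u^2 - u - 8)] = (3*u^4 + 2*u^3 + 17*u^2 + 26*u + 23)/(9*u^4 + 6*u^3 + 49*u^2 + 16*u + 64)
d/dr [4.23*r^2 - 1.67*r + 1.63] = 8.46*r - 1.67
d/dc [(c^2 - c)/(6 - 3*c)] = (-c^2 + 4*c - 2)/(3*(c^2 - 4*c + 4))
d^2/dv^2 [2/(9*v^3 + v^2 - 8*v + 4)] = 4*(-(27*v + 1)*(9*v^3 + v^2 - 8*v + 4) + (27*v^2 + 2*v - 8)^2)/(9*v^3 + v^2 - 8*v + 4)^3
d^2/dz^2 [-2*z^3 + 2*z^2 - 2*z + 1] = 4 - 12*z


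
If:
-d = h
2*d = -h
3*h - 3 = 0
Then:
No Solution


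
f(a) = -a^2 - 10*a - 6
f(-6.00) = 18.00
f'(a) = -2*a - 10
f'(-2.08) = -5.84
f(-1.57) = 7.24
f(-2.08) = 10.47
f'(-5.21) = 0.42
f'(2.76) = -15.52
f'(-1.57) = -6.86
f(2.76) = -41.22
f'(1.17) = -12.34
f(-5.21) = 18.96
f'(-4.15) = -1.70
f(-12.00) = -30.00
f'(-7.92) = 5.84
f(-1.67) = 7.91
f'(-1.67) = -6.66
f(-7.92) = 10.47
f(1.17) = -19.07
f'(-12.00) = 14.00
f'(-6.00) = 2.00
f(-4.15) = 18.28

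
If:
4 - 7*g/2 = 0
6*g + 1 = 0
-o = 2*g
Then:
No Solution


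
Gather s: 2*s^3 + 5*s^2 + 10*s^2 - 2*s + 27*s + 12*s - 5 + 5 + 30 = 2*s^3 + 15*s^2 + 37*s + 30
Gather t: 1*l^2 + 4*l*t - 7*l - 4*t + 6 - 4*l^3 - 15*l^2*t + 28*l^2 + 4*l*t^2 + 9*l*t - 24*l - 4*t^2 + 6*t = -4*l^3 + 29*l^2 - 31*l + t^2*(4*l - 4) + t*(-15*l^2 + 13*l + 2) + 6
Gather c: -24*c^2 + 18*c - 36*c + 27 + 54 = -24*c^2 - 18*c + 81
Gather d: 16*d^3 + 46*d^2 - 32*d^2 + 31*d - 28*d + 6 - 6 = 16*d^3 + 14*d^2 + 3*d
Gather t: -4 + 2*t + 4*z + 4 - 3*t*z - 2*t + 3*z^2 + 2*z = -3*t*z + 3*z^2 + 6*z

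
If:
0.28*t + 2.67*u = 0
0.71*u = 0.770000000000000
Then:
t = -10.34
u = 1.08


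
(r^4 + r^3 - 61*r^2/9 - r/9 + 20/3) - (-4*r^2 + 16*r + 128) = r^4 + r^3 - 25*r^2/9 - 145*r/9 - 364/3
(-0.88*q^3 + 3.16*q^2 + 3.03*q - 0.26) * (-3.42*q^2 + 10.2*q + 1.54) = 3.0096*q^5 - 19.7832*q^4 + 20.5142*q^3 + 36.6616*q^2 + 2.0142*q - 0.4004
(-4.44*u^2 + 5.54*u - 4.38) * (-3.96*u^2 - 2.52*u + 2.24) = 17.5824*u^4 - 10.7496*u^3 - 6.5616*u^2 + 23.4472*u - 9.8112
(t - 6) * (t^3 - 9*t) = t^4 - 6*t^3 - 9*t^2 + 54*t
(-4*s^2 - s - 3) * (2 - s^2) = 4*s^4 + s^3 - 5*s^2 - 2*s - 6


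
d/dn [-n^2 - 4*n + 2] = -2*n - 4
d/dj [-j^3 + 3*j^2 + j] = -3*j^2 + 6*j + 1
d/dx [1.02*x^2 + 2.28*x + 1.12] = 2.04*x + 2.28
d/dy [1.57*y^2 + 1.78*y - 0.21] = 3.14*y + 1.78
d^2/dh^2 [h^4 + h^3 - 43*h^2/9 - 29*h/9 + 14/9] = 12*h^2 + 6*h - 86/9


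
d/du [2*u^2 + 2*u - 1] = 4*u + 2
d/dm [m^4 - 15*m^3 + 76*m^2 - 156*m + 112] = 4*m^3 - 45*m^2 + 152*m - 156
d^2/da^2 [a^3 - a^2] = 6*a - 2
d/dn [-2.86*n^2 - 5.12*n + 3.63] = -5.72*n - 5.12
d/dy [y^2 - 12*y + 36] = 2*y - 12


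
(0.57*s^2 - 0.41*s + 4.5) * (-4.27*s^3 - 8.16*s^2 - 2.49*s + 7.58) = -2.4339*s^5 - 2.9005*s^4 - 17.2887*s^3 - 31.3785*s^2 - 14.3128*s + 34.11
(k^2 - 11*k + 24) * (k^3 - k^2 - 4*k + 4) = k^5 - 12*k^4 + 31*k^3 + 24*k^2 - 140*k + 96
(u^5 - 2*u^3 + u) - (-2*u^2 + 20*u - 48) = u^5 - 2*u^3 + 2*u^2 - 19*u + 48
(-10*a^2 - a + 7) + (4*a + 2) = -10*a^2 + 3*a + 9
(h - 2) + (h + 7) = 2*h + 5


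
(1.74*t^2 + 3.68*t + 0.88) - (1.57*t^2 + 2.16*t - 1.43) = 0.17*t^2 + 1.52*t + 2.31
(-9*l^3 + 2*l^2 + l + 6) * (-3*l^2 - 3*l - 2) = 27*l^5 + 21*l^4 + 9*l^3 - 25*l^2 - 20*l - 12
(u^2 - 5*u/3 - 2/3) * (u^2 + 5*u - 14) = u^4 + 10*u^3/3 - 23*u^2 + 20*u + 28/3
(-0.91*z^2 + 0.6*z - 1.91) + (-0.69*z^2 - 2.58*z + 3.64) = -1.6*z^2 - 1.98*z + 1.73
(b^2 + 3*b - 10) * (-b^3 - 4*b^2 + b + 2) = -b^5 - 7*b^4 - b^3 + 45*b^2 - 4*b - 20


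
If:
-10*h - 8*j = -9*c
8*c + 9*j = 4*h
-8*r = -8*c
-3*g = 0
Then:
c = r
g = 0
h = 145*r/122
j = -22*r/61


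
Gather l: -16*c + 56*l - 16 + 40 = -16*c + 56*l + 24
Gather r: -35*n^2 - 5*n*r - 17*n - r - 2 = -35*n^2 - 17*n + r*(-5*n - 1) - 2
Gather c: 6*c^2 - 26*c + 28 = 6*c^2 - 26*c + 28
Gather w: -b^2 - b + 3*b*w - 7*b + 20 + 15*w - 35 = -b^2 - 8*b + w*(3*b + 15) - 15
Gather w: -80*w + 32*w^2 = 32*w^2 - 80*w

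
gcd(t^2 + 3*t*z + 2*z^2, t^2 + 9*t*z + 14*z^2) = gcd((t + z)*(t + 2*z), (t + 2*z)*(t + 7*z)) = t + 2*z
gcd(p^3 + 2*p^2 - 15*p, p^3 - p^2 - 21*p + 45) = p^2 + 2*p - 15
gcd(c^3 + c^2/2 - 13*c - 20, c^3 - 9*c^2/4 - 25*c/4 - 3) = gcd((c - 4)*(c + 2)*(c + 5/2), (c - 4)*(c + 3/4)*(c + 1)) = c - 4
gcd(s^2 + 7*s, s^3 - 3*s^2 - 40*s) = s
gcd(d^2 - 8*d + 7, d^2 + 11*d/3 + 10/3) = 1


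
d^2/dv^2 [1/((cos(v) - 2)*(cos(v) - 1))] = (-4*sin(v)^4 + 3*sin(v)^2 - 69*cos(v)/4 + 9*cos(3*v)/4 + 15)/((cos(v) - 2)^3*(cos(v) - 1)^3)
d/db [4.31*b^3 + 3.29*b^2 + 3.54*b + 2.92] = 12.93*b^2 + 6.58*b + 3.54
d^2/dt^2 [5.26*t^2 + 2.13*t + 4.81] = 10.5200000000000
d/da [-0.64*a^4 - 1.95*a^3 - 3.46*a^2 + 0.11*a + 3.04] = -2.56*a^3 - 5.85*a^2 - 6.92*a + 0.11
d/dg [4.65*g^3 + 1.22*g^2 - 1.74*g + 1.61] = 13.95*g^2 + 2.44*g - 1.74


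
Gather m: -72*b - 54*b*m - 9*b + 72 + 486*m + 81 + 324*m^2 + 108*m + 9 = -81*b + 324*m^2 + m*(594 - 54*b) + 162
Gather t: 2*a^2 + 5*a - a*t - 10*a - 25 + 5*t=2*a^2 - 5*a + t*(5 - a) - 25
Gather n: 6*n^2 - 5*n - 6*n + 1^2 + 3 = 6*n^2 - 11*n + 4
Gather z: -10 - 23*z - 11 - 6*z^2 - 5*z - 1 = -6*z^2 - 28*z - 22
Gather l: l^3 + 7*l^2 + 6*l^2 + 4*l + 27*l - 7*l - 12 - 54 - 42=l^3 + 13*l^2 + 24*l - 108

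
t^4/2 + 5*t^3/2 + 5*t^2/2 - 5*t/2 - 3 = (t/2 + 1/2)*(t - 1)*(t + 2)*(t + 3)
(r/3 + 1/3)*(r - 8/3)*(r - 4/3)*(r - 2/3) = r^4/3 - 11*r^3/9 + 14*r^2/27 + 104*r/81 - 64/81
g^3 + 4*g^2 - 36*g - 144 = (g - 6)*(g + 4)*(g + 6)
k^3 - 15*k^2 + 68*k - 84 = (k - 7)*(k - 6)*(k - 2)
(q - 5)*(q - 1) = q^2 - 6*q + 5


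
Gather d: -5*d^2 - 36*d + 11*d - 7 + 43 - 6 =-5*d^2 - 25*d + 30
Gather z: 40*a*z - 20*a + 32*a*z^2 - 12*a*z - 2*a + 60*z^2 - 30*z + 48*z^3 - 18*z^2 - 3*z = -22*a + 48*z^3 + z^2*(32*a + 42) + z*(28*a - 33)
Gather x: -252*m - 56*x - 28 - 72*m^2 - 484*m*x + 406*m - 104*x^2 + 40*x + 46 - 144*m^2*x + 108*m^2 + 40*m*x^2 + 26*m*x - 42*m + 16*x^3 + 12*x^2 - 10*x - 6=36*m^2 + 112*m + 16*x^3 + x^2*(40*m - 92) + x*(-144*m^2 - 458*m - 26) + 12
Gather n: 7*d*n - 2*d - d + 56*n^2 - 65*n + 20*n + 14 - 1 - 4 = -3*d + 56*n^2 + n*(7*d - 45) + 9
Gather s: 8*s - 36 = 8*s - 36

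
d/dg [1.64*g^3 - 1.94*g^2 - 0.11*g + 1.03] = 4.92*g^2 - 3.88*g - 0.11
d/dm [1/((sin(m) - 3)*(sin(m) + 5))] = -2*(sin(m) + 1)*cos(m)/((sin(m) - 3)^2*(sin(m) + 5)^2)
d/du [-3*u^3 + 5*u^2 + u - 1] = -9*u^2 + 10*u + 1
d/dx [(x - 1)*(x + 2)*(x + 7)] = 3*x^2 + 16*x + 5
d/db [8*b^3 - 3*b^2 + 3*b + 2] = 24*b^2 - 6*b + 3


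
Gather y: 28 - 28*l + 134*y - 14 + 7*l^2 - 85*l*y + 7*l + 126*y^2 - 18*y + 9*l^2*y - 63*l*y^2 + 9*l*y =7*l^2 - 21*l + y^2*(126 - 63*l) + y*(9*l^2 - 76*l + 116) + 14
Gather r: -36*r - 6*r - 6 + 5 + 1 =-42*r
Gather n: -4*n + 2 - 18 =-4*n - 16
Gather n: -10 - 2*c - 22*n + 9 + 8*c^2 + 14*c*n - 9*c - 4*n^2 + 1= 8*c^2 - 11*c - 4*n^2 + n*(14*c - 22)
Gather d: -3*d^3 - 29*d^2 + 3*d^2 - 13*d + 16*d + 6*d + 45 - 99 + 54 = -3*d^3 - 26*d^2 + 9*d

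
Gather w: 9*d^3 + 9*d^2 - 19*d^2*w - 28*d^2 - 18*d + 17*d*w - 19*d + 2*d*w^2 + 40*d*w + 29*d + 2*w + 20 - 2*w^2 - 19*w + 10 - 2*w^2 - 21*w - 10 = 9*d^3 - 19*d^2 - 8*d + w^2*(2*d - 4) + w*(-19*d^2 + 57*d - 38) + 20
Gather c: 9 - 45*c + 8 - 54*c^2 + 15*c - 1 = -54*c^2 - 30*c + 16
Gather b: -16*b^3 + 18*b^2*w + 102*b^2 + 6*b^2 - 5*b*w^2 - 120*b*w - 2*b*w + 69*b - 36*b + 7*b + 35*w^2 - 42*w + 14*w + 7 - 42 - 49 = -16*b^3 + b^2*(18*w + 108) + b*(-5*w^2 - 122*w + 40) + 35*w^2 - 28*w - 84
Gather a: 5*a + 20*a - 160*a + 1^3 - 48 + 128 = 81 - 135*a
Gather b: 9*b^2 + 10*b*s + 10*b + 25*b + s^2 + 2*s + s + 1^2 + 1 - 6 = 9*b^2 + b*(10*s + 35) + s^2 + 3*s - 4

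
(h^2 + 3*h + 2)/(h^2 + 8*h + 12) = (h + 1)/(h + 6)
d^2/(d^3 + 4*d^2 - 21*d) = d/(d^2 + 4*d - 21)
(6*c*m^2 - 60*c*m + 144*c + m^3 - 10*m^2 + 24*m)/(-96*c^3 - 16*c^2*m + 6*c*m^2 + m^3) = (-m^2 + 10*m - 24)/(16*c^2 - m^2)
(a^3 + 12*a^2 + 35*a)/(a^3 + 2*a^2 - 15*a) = (a + 7)/(a - 3)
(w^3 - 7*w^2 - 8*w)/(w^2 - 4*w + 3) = w*(w^2 - 7*w - 8)/(w^2 - 4*w + 3)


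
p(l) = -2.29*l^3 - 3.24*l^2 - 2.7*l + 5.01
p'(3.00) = -83.97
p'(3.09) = -88.32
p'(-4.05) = -89.14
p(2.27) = -44.60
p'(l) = -6.87*l^2 - 6.48*l - 2.7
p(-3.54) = 75.55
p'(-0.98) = -2.95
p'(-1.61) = -10.07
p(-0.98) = 6.70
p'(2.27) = -52.81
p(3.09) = -101.83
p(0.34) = 3.63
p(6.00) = -622.47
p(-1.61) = 10.52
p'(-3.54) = -65.85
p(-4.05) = 114.93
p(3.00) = -94.08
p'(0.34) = -5.70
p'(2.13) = -47.67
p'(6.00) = -288.90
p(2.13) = -37.57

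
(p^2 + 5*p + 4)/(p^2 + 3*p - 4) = (p + 1)/(p - 1)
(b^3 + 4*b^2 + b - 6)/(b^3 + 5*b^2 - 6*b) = (b^2 + 5*b + 6)/(b*(b + 6))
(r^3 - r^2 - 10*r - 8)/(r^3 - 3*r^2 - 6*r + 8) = (r + 1)/(r - 1)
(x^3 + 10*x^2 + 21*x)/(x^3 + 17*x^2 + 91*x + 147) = x/(x + 7)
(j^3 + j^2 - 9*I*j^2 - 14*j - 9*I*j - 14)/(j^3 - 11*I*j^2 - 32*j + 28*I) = (j + 1)/(j - 2*I)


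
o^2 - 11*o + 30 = (o - 6)*(o - 5)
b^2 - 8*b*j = b*(b - 8*j)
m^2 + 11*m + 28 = (m + 4)*(m + 7)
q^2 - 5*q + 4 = (q - 4)*(q - 1)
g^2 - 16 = (g - 4)*(g + 4)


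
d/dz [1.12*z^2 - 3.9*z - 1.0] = 2.24*z - 3.9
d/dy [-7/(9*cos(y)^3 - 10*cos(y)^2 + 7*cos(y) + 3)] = 7*(-27*cos(y)^2 + 20*cos(y) - 7)*sin(y)/(9*cos(y)^3 - 10*cos(y)^2 + 7*cos(y) + 3)^2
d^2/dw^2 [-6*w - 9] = 0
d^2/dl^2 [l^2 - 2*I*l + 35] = 2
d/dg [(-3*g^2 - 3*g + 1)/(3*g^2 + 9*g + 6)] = (-6*g^2 - 14*g - 9)/(3*(g^4 + 6*g^3 + 13*g^2 + 12*g + 4))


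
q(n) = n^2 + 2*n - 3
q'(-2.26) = -2.52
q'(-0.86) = 0.28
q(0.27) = -2.39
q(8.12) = 79.17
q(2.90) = 11.21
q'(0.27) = 2.54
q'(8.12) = 18.24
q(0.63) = -1.34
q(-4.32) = 7.02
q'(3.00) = 8.00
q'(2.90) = 7.80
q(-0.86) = -3.98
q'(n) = 2*n + 2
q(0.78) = -0.83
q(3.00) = 12.00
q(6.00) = 45.00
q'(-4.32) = -6.64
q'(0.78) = 3.56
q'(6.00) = 14.00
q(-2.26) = -2.41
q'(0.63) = 3.26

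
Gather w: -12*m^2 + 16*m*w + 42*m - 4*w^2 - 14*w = -12*m^2 + 42*m - 4*w^2 + w*(16*m - 14)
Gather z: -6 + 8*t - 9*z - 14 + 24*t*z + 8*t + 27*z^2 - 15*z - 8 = 16*t + 27*z^2 + z*(24*t - 24) - 28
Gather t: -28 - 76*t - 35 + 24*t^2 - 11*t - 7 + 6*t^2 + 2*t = 30*t^2 - 85*t - 70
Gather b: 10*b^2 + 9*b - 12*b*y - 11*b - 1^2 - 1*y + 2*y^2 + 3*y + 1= 10*b^2 + b*(-12*y - 2) + 2*y^2 + 2*y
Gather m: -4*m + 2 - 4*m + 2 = 4 - 8*m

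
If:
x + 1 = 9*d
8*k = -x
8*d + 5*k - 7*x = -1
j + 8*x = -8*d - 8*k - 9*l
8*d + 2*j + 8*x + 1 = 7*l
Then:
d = 69/485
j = -29653/12125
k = -17/485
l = -883/12125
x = 136/485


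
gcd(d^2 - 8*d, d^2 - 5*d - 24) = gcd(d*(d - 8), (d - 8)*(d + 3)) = d - 8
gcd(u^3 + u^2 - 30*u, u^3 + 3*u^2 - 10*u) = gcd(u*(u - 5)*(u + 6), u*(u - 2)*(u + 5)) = u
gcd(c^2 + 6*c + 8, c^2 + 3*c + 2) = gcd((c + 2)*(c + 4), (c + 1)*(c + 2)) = c + 2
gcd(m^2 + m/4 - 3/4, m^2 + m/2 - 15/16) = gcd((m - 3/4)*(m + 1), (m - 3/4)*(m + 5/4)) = m - 3/4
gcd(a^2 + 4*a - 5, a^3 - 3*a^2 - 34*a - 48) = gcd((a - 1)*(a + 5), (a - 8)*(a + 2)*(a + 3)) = 1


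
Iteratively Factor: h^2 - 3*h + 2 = (h - 1)*(h - 2)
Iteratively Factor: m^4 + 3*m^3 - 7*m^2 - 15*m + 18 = (m - 1)*(m^3 + 4*m^2 - 3*m - 18) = (m - 1)*(m + 3)*(m^2 + m - 6) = (m - 1)*(m + 3)^2*(m - 2)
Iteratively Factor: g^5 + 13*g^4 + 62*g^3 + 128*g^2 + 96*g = (g + 3)*(g^4 + 10*g^3 + 32*g^2 + 32*g) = g*(g + 3)*(g^3 + 10*g^2 + 32*g + 32) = g*(g + 2)*(g + 3)*(g^2 + 8*g + 16) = g*(g + 2)*(g + 3)*(g + 4)*(g + 4)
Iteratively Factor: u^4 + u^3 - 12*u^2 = (u)*(u^3 + u^2 - 12*u) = u^2*(u^2 + u - 12) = u^2*(u + 4)*(u - 3)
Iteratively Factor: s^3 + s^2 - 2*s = (s + 2)*(s^2 - s) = s*(s + 2)*(s - 1)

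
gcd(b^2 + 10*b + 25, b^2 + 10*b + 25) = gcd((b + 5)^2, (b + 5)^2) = b^2 + 10*b + 25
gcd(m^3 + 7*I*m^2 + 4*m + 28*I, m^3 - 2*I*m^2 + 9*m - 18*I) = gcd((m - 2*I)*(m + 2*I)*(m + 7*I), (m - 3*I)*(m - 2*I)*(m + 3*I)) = m - 2*I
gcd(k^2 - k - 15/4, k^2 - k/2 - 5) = k - 5/2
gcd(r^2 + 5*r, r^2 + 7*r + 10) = r + 5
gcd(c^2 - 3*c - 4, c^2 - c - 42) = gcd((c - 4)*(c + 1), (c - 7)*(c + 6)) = 1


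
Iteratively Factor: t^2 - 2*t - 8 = (t - 4)*(t + 2)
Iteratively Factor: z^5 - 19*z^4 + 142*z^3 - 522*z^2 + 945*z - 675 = (z - 3)*(z^4 - 16*z^3 + 94*z^2 - 240*z + 225) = (z - 3)^2*(z^3 - 13*z^2 + 55*z - 75) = (z - 5)*(z - 3)^2*(z^2 - 8*z + 15) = (z - 5)*(z - 3)^3*(z - 5)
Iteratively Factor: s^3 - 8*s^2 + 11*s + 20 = (s - 5)*(s^2 - 3*s - 4) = (s - 5)*(s + 1)*(s - 4)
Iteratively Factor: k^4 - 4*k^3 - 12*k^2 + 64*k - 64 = (k - 2)*(k^3 - 2*k^2 - 16*k + 32) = (k - 2)^2*(k^2 - 16) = (k - 4)*(k - 2)^2*(k + 4)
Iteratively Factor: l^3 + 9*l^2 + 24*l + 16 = (l + 4)*(l^2 + 5*l + 4) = (l + 4)^2*(l + 1)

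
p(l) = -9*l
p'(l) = -9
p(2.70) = -24.30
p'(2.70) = -9.00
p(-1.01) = 9.09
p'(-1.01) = -9.00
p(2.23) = -20.07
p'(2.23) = -9.00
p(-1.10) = 9.90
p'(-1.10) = -9.00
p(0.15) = -1.35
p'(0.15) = -9.00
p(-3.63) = 32.67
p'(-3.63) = -9.00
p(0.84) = -7.56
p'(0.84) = -9.00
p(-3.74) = 33.66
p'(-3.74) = -9.00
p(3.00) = -27.00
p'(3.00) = -9.00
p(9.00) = -81.00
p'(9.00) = -9.00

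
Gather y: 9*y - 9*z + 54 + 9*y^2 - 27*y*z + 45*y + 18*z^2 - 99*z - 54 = 9*y^2 + y*(54 - 27*z) + 18*z^2 - 108*z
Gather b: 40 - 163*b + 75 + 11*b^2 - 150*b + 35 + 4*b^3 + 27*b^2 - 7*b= 4*b^3 + 38*b^2 - 320*b + 150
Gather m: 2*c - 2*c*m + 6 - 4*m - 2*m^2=2*c - 2*m^2 + m*(-2*c - 4) + 6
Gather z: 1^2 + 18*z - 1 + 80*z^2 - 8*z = 80*z^2 + 10*z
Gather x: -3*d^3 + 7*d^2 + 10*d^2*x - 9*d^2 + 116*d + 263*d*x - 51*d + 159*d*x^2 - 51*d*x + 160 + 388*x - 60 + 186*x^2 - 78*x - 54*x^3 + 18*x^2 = -3*d^3 - 2*d^2 + 65*d - 54*x^3 + x^2*(159*d + 204) + x*(10*d^2 + 212*d + 310) + 100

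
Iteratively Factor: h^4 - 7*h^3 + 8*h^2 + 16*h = (h - 4)*(h^3 - 3*h^2 - 4*h) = (h - 4)^2*(h^2 + h) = (h - 4)^2*(h + 1)*(h)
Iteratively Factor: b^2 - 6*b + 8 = (b - 4)*(b - 2)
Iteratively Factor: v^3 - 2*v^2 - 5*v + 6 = (v - 3)*(v^2 + v - 2) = (v - 3)*(v - 1)*(v + 2)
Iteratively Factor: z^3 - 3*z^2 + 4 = (z + 1)*(z^2 - 4*z + 4) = (z - 2)*(z + 1)*(z - 2)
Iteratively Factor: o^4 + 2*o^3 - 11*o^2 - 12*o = (o + 1)*(o^3 + o^2 - 12*o) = (o + 1)*(o + 4)*(o^2 - 3*o) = (o - 3)*(o + 1)*(o + 4)*(o)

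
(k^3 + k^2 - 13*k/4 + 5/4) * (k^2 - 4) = k^5 + k^4 - 29*k^3/4 - 11*k^2/4 + 13*k - 5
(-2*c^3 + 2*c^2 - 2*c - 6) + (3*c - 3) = -2*c^3 + 2*c^2 + c - 9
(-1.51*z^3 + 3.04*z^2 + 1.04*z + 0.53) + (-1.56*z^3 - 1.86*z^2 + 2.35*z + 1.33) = -3.07*z^3 + 1.18*z^2 + 3.39*z + 1.86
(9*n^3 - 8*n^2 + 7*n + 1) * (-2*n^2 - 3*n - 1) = -18*n^5 - 11*n^4 + n^3 - 15*n^2 - 10*n - 1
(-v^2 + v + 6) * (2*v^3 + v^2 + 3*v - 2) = -2*v^5 + v^4 + 10*v^3 + 11*v^2 + 16*v - 12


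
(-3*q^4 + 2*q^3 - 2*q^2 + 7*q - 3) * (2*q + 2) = -6*q^5 - 2*q^4 + 10*q^2 + 8*q - 6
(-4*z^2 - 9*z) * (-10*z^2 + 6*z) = 40*z^4 + 66*z^3 - 54*z^2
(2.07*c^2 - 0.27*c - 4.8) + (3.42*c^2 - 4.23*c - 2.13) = 5.49*c^2 - 4.5*c - 6.93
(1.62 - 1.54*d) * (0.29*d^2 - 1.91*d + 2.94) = -0.4466*d^3 + 3.4112*d^2 - 7.6218*d + 4.7628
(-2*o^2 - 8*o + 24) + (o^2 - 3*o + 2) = -o^2 - 11*o + 26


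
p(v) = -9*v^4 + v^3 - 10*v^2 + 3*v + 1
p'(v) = -36*v^3 + 3*v^2 - 20*v + 3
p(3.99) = -2363.76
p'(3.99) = -2315.80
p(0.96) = -12.10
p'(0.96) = -45.29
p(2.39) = -328.95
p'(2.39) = -519.13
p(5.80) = -10307.73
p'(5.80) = -7036.11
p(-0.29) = -0.80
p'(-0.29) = 9.93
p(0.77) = -5.33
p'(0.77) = -27.06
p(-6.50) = -16781.19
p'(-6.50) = 10146.25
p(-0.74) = -9.80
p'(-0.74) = 34.03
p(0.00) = 1.00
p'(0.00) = 3.00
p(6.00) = -11789.00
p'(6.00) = -7785.00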